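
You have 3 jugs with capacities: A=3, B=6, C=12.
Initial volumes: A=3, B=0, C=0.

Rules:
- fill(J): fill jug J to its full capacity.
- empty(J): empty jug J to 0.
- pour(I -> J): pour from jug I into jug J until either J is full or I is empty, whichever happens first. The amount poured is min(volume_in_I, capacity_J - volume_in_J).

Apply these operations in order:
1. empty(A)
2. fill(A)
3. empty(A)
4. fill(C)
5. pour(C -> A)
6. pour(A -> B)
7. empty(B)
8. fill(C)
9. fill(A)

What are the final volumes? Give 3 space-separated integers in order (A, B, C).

Answer: 3 0 12

Derivation:
Step 1: empty(A) -> (A=0 B=0 C=0)
Step 2: fill(A) -> (A=3 B=0 C=0)
Step 3: empty(A) -> (A=0 B=0 C=0)
Step 4: fill(C) -> (A=0 B=0 C=12)
Step 5: pour(C -> A) -> (A=3 B=0 C=9)
Step 6: pour(A -> B) -> (A=0 B=3 C=9)
Step 7: empty(B) -> (A=0 B=0 C=9)
Step 8: fill(C) -> (A=0 B=0 C=12)
Step 9: fill(A) -> (A=3 B=0 C=12)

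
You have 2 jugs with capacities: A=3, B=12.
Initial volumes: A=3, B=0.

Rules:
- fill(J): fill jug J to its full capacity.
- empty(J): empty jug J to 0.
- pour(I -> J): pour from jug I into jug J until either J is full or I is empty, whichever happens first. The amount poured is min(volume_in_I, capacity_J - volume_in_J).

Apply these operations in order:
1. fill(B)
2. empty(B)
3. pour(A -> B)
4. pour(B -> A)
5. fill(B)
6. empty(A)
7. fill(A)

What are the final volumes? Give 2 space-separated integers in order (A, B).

Answer: 3 12

Derivation:
Step 1: fill(B) -> (A=3 B=12)
Step 2: empty(B) -> (A=3 B=0)
Step 3: pour(A -> B) -> (A=0 B=3)
Step 4: pour(B -> A) -> (A=3 B=0)
Step 5: fill(B) -> (A=3 B=12)
Step 6: empty(A) -> (A=0 B=12)
Step 7: fill(A) -> (A=3 B=12)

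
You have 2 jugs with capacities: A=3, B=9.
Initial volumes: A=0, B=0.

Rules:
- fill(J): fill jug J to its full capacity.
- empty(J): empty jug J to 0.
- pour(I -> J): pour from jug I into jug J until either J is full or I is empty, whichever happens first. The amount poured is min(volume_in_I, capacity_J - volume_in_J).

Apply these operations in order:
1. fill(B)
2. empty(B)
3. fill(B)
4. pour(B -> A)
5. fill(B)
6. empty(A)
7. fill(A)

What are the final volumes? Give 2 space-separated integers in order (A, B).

Step 1: fill(B) -> (A=0 B=9)
Step 2: empty(B) -> (A=0 B=0)
Step 3: fill(B) -> (A=0 B=9)
Step 4: pour(B -> A) -> (A=3 B=6)
Step 5: fill(B) -> (A=3 B=9)
Step 6: empty(A) -> (A=0 B=9)
Step 7: fill(A) -> (A=3 B=9)

Answer: 3 9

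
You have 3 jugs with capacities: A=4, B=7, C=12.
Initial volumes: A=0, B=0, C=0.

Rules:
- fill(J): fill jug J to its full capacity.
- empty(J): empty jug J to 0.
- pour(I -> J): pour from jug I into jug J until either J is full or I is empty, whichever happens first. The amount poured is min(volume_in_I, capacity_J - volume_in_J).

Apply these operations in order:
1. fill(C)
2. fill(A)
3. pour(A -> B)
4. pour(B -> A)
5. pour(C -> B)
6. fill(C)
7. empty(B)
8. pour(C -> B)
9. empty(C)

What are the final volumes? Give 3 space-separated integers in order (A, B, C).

Answer: 4 7 0

Derivation:
Step 1: fill(C) -> (A=0 B=0 C=12)
Step 2: fill(A) -> (A=4 B=0 C=12)
Step 3: pour(A -> B) -> (A=0 B=4 C=12)
Step 4: pour(B -> A) -> (A=4 B=0 C=12)
Step 5: pour(C -> B) -> (A=4 B=7 C=5)
Step 6: fill(C) -> (A=4 B=7 C=12)
Step 7: empty(B) -> (A=4 B=0 C=12)
Step 8: pour(C -> B) -> (A=4 B=7 C=5)
Step 9: empty(C) -> (A=4 B=7 C=0)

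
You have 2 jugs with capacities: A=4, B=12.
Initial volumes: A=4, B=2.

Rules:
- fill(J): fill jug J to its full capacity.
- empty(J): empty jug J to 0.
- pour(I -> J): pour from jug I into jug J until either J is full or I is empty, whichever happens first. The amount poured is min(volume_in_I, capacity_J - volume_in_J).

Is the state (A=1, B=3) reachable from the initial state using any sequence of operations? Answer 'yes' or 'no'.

Answer: no

Derivation:
BFS explored all 16 reachable states.
Reachable set includes: (0,0), (0,2), (0,4), (0,6), (0,8), (0,10), (0,12), (2,0), (2,12), (4,0), (4,2), (4,4) ...
Target (A=1, B=3) not in reachable set → no.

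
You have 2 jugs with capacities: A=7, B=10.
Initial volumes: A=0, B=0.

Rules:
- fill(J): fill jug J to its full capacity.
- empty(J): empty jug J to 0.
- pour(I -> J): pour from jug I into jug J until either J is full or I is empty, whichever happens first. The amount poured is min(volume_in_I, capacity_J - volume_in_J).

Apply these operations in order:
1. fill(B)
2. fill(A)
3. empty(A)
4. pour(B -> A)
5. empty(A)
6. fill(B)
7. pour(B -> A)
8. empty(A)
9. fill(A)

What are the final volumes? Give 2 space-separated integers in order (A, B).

Answer: 7 3

Derivation:
Step 1: fill(B) -> (A=0 B=10)
Step 2: fill(A) -> (A=7 B=10)
Step 3: empty(A) -> (A=0 B=10)
Step 4: pour(B -> A) -> (A=7 B=3)
Step 5: empty(A) -> (A=0 B=3)
Step 6: fill(B) -> (A=0 B=10)
Step 7: pour(B -> A) -> (A=7 B=3)
Step 8: empty(A) -> (A=0 B=3)
Step 9: fill(A) -> (A=7 B=3)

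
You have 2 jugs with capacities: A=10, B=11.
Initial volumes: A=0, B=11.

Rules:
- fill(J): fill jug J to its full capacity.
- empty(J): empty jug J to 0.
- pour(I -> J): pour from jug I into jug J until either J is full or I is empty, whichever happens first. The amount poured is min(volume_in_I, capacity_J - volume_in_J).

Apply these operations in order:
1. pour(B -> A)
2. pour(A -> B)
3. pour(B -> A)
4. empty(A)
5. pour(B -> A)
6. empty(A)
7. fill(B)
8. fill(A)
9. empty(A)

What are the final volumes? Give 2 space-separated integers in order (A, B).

Answer: 0 11

Derivation:
Step 1: pour(B -> A) -> (A=10 B=1)
Step 2: pour(A -> B) -> (A=0 B=11)
Step 3: pour(B -> A) -> (A=10 B=1)
Step 4: empty(A) -> (A=0 B=1)
Step 5: pour(B -> A) -> (A=1 B=0)
Step 6: empty(A) -> (A=0 B=0)
Step 7: fill(B) -> (A=0 B=11)
Step 8: fill(A) -> (A=10 B=11)
Step 9: empty(A) -> (A=0 B=11)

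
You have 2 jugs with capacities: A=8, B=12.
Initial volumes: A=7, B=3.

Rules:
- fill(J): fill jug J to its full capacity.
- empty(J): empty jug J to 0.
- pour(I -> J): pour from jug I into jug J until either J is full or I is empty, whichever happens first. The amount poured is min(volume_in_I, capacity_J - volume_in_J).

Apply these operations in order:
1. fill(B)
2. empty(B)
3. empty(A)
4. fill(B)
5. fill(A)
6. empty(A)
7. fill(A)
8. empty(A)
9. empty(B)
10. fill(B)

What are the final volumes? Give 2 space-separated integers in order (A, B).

Step 1: fill(B) -> (A=7 B=12)
Step 2: empty(B) -> (A=7 B=0)
Step 3: empty(A) -> (A=0 B=0)
Step 4: fill(B) -> (A=0 B=12)
Step 5: fill(A) -> (A=8 B=12)
Step 6: empty(A) -> (A=0 B=12)
Step 7: fill(A) -> (A=8 B=12)
Step 8: empty(A) -> (A=0 B=12)
Step 9: empty(B) -> (A=0 B=0)
Step 10: fill(B) -> (A=0 B=12)

Answer: 0 12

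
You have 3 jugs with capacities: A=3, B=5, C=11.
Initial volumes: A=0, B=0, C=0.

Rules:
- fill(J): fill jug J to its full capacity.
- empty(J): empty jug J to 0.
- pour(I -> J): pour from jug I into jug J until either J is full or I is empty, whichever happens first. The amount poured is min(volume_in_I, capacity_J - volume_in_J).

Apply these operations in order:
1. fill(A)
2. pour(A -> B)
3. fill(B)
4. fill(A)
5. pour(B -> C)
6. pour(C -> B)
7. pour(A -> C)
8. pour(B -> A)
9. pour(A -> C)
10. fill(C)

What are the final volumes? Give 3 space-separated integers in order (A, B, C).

Step 1: fill(A) -> (A=3 B=0 C=0)
Step 2: pour(A -> B) -> (A=0 B=3 C=0)
Step 3: fill(B) -> (A=0 B=5 C=0)
Step 4: fill(A) -> (A=3 B=5 C=0)
Step 5: pour(B -> C) -> (A=3 B=0 C=5)
Step 6: pour(C -> B) -> (A=3 B=5 C=0)
Step 7: pour(A -> C) -> (A=0 B=5 C=3)
Step 8: pour(B -> A) -> (A=3 B=2 C=3)
Step 9: pour(A -> C) -> (A=0 B=2 C=6)
Step 10: fill(C) -> (A=0 B=2 C=11)

Answer: 0 2 11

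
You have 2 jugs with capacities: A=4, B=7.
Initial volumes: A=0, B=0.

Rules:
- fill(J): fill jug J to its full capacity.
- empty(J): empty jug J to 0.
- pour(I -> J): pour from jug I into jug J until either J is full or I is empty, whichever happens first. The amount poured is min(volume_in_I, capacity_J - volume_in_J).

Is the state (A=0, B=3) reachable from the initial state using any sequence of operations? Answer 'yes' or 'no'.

Answer: yes

Derivation:
BFS from (A=0, B=0):
  1. fill(B) -> (A=0 B=7)
  2. pour(B -> A) -> (A=4 B=3)
  3. empty(A) -> (A=0 B=3)
Target reached → yes.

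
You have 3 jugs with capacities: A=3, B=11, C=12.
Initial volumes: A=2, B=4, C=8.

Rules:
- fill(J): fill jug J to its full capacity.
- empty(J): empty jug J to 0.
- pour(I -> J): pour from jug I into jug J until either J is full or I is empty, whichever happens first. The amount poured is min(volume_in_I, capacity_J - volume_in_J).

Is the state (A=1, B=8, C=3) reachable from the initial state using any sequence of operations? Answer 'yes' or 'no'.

BFS explored all 405 reachable states.
Reachable set includes: (0,0,0), (0,0,1), (0,0,2), (0,0,3), (0,0,4), (0,0,5), (0,0,6), (0,0,7), (0,0,8), (0,0,9), (0,0,10), (0,0,11) ...
Target (A=1, B=8, C=3) not in reachable set → no.

Answer: no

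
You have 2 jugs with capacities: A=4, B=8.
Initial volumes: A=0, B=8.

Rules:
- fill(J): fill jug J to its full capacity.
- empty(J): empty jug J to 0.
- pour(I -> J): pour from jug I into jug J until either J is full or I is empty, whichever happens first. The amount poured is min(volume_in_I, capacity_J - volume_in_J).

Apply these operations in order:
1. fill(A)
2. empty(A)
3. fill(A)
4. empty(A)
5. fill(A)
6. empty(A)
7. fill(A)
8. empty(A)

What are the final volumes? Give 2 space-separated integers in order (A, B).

Step 1: fill(A) -> (A=4 B=8)
Step 2: empty(A) -> (A=0 B=8)
Step 3: fill(A) -> (A=4 B=8)
Step 4: empty(A) -> (A=0 B=8)
Step 5: fill(A) -> (A=4 B=8)
Step 6: empty(A) -> (A=0 B=8)
Step 7: fill(A) -> (A=4 B=8)
Step 8: empty(A) -> (A=0 B=8)

Answer: 0 8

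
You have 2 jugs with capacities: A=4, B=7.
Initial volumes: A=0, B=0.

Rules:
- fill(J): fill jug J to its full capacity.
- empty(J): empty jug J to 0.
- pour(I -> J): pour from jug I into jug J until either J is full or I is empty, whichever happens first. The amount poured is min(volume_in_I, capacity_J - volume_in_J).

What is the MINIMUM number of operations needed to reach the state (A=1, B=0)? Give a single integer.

BFS from (A=0, B=0). One shortest path:
  1. fill(A) -> (A=4 B=0)
  2. pour(A -> B) -> (A=0 B=4)
  3. fill(A) -> (A=4 B=4)
  4. pour(A -> B) -> (A=1 B=7)
  5. empty(B) -> (A=1 B=0)
Reached target in 5 moves.

Answer: 5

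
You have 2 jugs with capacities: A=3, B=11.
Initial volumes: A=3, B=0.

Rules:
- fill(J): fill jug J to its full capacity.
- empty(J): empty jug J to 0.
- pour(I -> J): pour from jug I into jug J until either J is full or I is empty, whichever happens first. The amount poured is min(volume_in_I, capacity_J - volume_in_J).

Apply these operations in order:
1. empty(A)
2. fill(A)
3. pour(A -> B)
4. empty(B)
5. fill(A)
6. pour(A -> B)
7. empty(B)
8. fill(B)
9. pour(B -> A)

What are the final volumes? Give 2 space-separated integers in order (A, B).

Step 1: empty(A) -> (A=0 B=0)
Step 2: fill(A) -> (A=3 B=0)
Step 3: pour(A -> B) -> (A=0 B=3)
Step 4: empty(B) -> (A=0 B=0)
Step 5: fill(A) -> (A=3 B=0)
Step 6: pour(A -> B) -> (A=0 B=3)
Step 7: empty(B) -> (A=0 B=0)
Step 8: fill(B) -> (A=0 B=11)
Step 9: pour(B -> A) -> (A=3 B=8)

Answer: 3 8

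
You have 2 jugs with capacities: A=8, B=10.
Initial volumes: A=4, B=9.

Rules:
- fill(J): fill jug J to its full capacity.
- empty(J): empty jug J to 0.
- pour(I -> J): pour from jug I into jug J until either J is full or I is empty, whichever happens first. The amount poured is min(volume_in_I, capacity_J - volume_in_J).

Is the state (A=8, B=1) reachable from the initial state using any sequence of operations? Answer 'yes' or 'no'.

Answer: yes

Derivation:
BFS from (A=4, B=9):
  1. empty(A) -> (A=0 B=9)
  2. pour(B -> A) -> (A=8 B=1)
Target reached → yes.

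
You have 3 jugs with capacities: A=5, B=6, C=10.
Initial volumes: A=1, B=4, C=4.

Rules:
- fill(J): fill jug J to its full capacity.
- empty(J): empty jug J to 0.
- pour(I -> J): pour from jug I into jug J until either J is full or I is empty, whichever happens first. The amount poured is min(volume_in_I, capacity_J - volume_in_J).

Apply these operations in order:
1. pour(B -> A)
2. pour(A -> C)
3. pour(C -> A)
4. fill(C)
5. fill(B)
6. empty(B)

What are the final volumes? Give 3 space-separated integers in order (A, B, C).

Answer: 5 0 10

Derivation:
Step 1: pour(B -> A) -> (A=5 B=0 C=4)
Step 2: pour(A -> C) -> (A=0 B=0 C=9)
Step 3: pour(C -> A) -> (A=5 B=0 C=4)
Step 4: fill(C) -> (A=5 B=0 C=10)
Step 5: fill(B) -> (A=5 B=6 C=10)
Step 6: empty(B) -> (A=5 B=0 C=10)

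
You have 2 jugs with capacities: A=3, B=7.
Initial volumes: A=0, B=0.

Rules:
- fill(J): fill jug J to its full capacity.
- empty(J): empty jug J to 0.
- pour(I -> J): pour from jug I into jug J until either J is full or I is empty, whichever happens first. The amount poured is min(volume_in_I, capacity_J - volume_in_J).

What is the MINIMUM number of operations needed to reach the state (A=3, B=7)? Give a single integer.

BFS from (A=0, B=0). One shortest path:
  1. fill(A) -> (A=3 B=0)
  2. fill(B) -> (A=3 B=7)
Reached target in 2 moves.

Answer: 2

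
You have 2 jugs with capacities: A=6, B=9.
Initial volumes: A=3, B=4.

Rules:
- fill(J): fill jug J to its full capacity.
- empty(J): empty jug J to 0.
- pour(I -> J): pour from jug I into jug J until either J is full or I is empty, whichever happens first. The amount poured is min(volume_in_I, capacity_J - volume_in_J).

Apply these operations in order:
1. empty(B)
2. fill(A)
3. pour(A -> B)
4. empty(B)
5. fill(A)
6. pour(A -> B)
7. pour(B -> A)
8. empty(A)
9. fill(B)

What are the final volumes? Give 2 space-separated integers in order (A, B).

Step 1: empty(B) -> (A=3 B=0)
Step 2: fill(A) -> (A=6 B=0)
Step 3: pour(A -> B) -> (A=0 B=6)
Step 4: empty(B) -> (A=0 B=0)
Step 5: fill(A) -> (A=6 B=0)
Step 6: pour(A -> B) -> (A=0 B=6)
Step 7: pour(B -> A) -> (A=6 B=0)
Step 8: empty(A) -> (A=0 B=0)
Step 9: fill(B) -> (A=0 B=9)

Answer: 0 9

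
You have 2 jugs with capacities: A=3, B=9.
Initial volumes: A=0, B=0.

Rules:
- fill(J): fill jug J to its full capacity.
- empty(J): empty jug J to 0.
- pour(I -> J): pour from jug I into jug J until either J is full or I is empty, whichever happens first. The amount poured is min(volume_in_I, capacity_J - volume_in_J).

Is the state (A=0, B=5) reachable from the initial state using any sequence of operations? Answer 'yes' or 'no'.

Answer: no

Derivation:
BFS explored all 8 reachable states.
Reachable set includes: (0,0), (0,3), (0,6), (0,9), (3,0), (3,3), (3,6), (3,9)
Target (A=0, B=5) not in reachable set → no.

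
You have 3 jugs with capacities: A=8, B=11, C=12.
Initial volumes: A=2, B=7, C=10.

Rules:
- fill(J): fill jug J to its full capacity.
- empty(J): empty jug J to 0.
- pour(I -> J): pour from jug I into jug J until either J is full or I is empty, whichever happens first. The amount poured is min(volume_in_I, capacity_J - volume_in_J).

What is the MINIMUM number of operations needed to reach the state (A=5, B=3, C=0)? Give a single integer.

BFS from (A=2, B=7, C=10). One shortest path:
  1. empty(B) -> (A=2 B=0 C=10)
  2. pour(C -> A) -> (A=8 B=0 C=4)
  3. pour(A -> B) -> (A=0 B=8 C=4)
  4. fill(A) -> (A=8 B=8 C=4)
  5. pour(A -> B) -> (A=5 B=11 C=4)
  6. pour(B -> C) -> (A=5 B=3 C=12)
  7. empty(C) -> (A=5 B=3 C=0)
Reached target in 7 moves.

Answer: 7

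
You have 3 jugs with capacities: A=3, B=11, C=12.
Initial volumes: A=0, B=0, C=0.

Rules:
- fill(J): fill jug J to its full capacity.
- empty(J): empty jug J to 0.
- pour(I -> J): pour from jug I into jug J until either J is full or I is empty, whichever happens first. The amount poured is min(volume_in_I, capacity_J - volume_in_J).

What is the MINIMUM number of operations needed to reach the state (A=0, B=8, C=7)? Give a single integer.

BFS from (A=0, B=0, C=0). One shortest path:
  1. fill(A) -> (A=3 B=0 C=0)
  2. fill(C) -> (A=3 B=0 C=12)
  3. pour(A -> B) -> (A=0 B=3 C=12)
  4. pour(C -> B) -> (A=0 B=11 C=4)
  5. pour(B -> A) -> (A=3 B=8 C=4)
  6. pour(A -> C) -> (A=0 B=8 C=7)
Reached target in 6 moves.

Answer: 6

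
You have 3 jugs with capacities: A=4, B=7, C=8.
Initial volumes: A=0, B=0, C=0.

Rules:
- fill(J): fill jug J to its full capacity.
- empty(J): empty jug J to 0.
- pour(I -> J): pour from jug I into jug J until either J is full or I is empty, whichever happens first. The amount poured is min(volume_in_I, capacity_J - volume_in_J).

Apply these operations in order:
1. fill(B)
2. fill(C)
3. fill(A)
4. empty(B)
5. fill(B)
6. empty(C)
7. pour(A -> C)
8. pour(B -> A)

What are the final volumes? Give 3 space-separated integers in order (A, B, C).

Answer: 4 3 4

Derivation:
Step 1: fill(B) -> (A=0 B=7 C=0)
Step 2: fill(C) -> (A=0 B=7 C=8)
Step 3: fill(A) -> (A=4 B=7 C=8)
Step 4: empty(B) -> (A=4 B=0 C=8)
Step 5: fill(B) -> (A=4 B=7 C=8)
Step 6: empty(C) -> (A=4 B=7 C=0)
Step 7: pour(A -> C) -> (A=0 B=7 C=4)
Step 8: pour(B -> A) -> (A=4 B=3 C=4)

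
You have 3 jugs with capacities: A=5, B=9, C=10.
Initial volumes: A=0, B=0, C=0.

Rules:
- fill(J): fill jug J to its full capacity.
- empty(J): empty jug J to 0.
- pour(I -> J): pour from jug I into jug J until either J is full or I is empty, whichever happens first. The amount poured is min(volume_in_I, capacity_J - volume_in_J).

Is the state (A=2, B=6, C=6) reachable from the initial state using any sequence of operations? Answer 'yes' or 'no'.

Answer: no

Derivation:
BFS explored all 372 reachable states.
Reachable set includes: (0,0,0), (0,0,1), (0,0,2), (0,0,3), (0,0,4), (0,0,5), (0,0,6), (0,0,7), (0,0,8), (0,0,9), (0,0,10), (0,1,0) ...
Target (A=2, B=6, C=6) not in reachable set → no.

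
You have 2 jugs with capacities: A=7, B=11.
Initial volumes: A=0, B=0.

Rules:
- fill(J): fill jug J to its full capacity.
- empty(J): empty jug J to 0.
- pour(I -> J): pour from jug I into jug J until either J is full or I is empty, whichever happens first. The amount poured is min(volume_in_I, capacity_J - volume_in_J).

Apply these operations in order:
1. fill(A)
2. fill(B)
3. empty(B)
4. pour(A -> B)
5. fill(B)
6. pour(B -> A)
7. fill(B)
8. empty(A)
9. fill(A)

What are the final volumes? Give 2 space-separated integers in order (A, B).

Step 1: fill(A) -> (A=7 B=0)
Step 2: fill(B) -> (A=7 B=11)
Step 3: empty(B) -> (A=7 B=0)
Step 4: pour(A -> B) -> (A=0 B=7)
Step 5: fill(B) -> (A=0 B=11)
Step 6: pour(B -> A) -> (A=7 B=4)
Step 7: fill(B) -> (A=7 B=11)
Step 8: empty(A) -> (A=0 B=11)
Step 9: fill(A) -> (A=7 B=11)

Answer: 7 11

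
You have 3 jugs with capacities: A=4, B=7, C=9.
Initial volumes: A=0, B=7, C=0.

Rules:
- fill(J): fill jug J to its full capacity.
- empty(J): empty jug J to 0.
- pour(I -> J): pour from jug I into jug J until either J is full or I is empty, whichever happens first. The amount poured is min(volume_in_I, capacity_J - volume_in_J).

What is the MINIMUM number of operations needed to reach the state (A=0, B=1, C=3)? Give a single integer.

BFS from (A=0, B=7, C=0). One shortest path:
  1. fill(A) -> (A=4 B=7 C=0)
  2. pour(B -> C) -> (A=4 B=0 C=7)
  3. pour(A -> B) -> (A=0 B=4 C=7)
  4. pour(C -> A) -> (A=4 B=4 C=3)
  5. pour(A -> B) -> (A=1 B=7 C=3)
  6. empty(B) -> (A=1 B=0 C=3)
  7. pour(A -> B) -> (A=0 B=1 C=3)
Reached target in 7 moves.

Answer: 7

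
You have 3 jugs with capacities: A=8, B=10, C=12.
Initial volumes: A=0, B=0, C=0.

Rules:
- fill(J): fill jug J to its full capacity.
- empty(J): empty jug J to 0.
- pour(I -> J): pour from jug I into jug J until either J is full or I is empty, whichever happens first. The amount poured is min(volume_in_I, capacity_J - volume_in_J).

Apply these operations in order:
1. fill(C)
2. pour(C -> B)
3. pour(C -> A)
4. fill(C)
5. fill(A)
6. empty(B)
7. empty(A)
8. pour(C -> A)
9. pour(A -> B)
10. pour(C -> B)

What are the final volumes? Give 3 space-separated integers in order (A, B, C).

Step 1: fill(C) -> (A=0 B=0 C=12)
Step 2: pour(C -> B) -> (A=0 B=10 C=2)
Step 3: pour(C -> A) -> (A=2 B=10 C=0)
Step 4: fill(C) -> (A=2 B=10 C=12)
Step 5: fill(A) -> (A=8 B=10 C=12)
Step 6: empty(B) -> (A=8 B=0 C=12)
Step 7: empty(A) -> (A=0 B=0 C=12)
Step 8: pour(C -> A) -> (A=8 B=0 C=4)
Step 9: pour(A -> B) -> (A=0 B=8 C=4)
Step 10: pour(C -> B) -> (A=0 B=10 C=2)

Answer: 0 10 2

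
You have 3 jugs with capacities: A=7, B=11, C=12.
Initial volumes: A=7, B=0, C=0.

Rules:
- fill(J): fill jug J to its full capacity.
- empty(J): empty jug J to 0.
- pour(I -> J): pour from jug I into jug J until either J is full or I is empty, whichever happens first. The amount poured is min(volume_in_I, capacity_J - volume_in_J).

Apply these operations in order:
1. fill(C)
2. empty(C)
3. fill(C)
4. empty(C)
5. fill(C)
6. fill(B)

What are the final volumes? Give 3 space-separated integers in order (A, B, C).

Step 1: fill(C) -> (A=7 B=0 C=12)
Step 2: empty(C) -> (A=7 B=0 C=0)
Step 3: fill(C) -> (A=7 B=0 C=12)
Step 4: empty(C) -> (A=7 B=0 C=0)
Step 5: fill(C) -> (A=7 B=0 C=12)
Step 6: fill(B) -> (A=7 B=11 C=12)

Answer: 7 11 12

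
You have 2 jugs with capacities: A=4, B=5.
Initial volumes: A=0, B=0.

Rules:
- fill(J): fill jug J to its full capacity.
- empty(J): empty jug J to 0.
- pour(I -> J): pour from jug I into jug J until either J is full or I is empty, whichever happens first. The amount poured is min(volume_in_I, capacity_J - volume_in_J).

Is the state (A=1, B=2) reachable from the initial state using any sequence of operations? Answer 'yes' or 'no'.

BFS explored all 18 reachable states.
Reachable set includes: (0,0), (0,1), (0,2), (0,3), (0,4), (0,5), (1,0), (1,5), (2,0), (2,5), (3,0), (3,5) ...
Target (A=1, B=2) not in reachable set → no.

Answer: no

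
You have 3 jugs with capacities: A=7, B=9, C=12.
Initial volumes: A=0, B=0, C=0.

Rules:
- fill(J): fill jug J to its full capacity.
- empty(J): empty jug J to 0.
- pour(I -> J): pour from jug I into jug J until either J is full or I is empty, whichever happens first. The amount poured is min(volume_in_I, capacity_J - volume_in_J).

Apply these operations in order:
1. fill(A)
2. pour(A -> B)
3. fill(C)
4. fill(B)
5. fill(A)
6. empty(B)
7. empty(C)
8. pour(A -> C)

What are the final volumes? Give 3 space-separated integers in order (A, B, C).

Answer: 0 0 7

Derivation:
Step 1: fill(A) -> (A=7 B=0 C=0)
Step 2: pour(A -> B) -> (A=0 B=7 C=0)
Step 3: fill(C) -> (A=0 B=7 C=12)
Step 4: fill(B) -> (A=0 B=9 C=12)
Step 5: fill(A) -> (A=7 B=9 C=12)
Step 6: empty(B) -> (A=7 B=0 C=12)
Step 7: empty(C) -> (A=7 B=0 C=0)
Step 8: pour(A -> C) -> (A=0 B=0 C=7)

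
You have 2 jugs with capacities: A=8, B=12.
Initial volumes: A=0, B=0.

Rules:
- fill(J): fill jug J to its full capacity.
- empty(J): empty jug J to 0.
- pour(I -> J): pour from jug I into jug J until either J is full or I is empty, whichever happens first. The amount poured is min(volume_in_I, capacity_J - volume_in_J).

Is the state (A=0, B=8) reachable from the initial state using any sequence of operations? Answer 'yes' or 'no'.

BFS from (A=0, B=0):
  1. fill(A) -> (A=8 B=0)
  2. pour(A -> B) -> (A=0 B=8)
Target reached → yes.

Answer: yes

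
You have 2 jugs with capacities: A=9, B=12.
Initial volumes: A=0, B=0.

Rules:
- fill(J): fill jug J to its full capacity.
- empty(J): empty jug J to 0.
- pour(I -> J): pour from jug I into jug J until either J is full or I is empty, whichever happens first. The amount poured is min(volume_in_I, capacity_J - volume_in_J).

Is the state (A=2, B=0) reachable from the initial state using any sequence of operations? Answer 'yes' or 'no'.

BFS explored all 14 reachable states.
Reachable set includes: (0,0), (0,3), (0,6), (0,9), (0,12), (3,0), (3,12), (6,0), (6,12), (9,0), (9,3), (9,6) ...
Target (A=2, B=0) not in reachable set → no.

Answer: no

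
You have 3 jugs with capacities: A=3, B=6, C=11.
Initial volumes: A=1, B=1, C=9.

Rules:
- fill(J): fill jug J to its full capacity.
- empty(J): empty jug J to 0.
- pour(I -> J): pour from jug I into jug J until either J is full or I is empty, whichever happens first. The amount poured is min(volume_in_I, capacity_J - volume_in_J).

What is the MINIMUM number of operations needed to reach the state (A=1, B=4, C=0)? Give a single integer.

Answer: 3

Derivation:
BFS from (A=1, B=1, C=9). One shortest path:
  1. fill(B) -> (A=1 B=6 C=9)
  2. pour(B -> C) -> (A=1 B=4 C=11)
  3. empty(C) -> (A=1 B=4 C=0)
Reached target in 3 moves.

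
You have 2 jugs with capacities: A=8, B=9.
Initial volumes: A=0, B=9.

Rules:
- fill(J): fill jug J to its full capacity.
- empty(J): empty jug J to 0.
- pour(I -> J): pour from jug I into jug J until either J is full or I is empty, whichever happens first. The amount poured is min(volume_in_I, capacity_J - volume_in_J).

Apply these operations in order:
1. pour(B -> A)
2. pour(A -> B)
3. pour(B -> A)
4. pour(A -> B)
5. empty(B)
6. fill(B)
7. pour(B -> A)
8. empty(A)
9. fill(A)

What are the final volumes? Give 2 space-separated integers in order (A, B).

Step 1: pour(B -> A) -> (A=8 B=1)
Step 2: pour(A -> B) -> (A=0 B=9)
Step 3: pour(B -> A) -> (A=8 B=1)
Step 4: pour(A -> B) -> (A=0 B=9)
Step 5: empty(B) -> (A=0 B=0)
Step 6: fill(B) -> (A=0 B=9)
Step 7: pour(B -> A) -> (A=8 B=1)
Step 8: empty(A) -> (A=0 B=1)
Step 9: fill(A) -> (A=8 B=1)

Answer: 8 1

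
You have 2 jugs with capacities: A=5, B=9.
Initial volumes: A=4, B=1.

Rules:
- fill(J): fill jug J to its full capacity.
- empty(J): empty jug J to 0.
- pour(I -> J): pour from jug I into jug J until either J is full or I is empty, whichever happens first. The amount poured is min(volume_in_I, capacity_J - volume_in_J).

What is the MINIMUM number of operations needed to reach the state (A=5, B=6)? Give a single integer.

BFS from (A=4, B=1). One shortest path:
  1. fill(A) -> (A=5 B=1)
  2. pour(A -> B) -> (A=0 B=6)
  3. fill(A) -> (A=5 B=6)
Reached target in 3 moves.

Answer: 3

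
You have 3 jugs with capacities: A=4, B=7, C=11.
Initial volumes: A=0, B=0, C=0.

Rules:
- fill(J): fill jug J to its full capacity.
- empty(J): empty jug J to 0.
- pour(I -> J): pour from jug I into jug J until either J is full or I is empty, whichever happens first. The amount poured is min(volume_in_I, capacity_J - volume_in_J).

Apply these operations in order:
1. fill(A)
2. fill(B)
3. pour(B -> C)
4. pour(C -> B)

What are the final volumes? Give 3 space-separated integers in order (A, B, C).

Step 1: fill(A) -> (A=4 B=0 C=0)
Step 2: fill(B) -> (A=4 B=7 C=0)
Step 3: pour(B -> C) -> (A=4 B=0 C=7)
Step 4: pour(C -> B) -> (A=4 B=7 C=0)

Answer: 4 7 0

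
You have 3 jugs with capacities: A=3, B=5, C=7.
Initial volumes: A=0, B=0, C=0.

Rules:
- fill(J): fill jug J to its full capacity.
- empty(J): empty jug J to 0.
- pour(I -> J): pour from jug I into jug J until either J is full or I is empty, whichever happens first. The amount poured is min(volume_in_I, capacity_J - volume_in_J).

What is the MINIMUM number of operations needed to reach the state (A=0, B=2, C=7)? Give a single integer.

BFS from (A=0, B=0, C=0). One shortest path:
  1. fill(B) -> (A=0 B=5 C=0)
  2. fill(C) -> (A=0 B=5 C=7)
  3. pour(B -> A) -> (A=3 B=2 C=7)
  4. empty(A) -> (A=0 B=2 C=7)
Reached target in 4 moves.

Answer: 4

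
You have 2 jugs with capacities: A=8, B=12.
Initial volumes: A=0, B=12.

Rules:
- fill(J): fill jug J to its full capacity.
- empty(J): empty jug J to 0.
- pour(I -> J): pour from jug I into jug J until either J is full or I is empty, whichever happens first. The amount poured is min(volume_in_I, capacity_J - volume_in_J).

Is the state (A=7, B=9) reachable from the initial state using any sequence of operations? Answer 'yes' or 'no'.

Answer: no

Derivation:
BFS explored all 10 reachable states.
Reachable set includes: (0,0), (0,4), (0,8), (0,12), (4,0), (4,12), (8,0), (8,4), (8,8), (8,12)
Target (A=7, B=9) not in reachable set → no.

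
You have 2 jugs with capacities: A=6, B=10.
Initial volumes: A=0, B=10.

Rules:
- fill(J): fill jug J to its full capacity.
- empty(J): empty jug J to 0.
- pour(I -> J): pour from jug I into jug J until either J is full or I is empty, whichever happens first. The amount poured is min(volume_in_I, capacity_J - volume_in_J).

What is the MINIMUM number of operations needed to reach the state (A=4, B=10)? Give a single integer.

BFS from (A=0, B=10). One shortest path:
  1. pour(B -> A) -> (A=6 B=4)
  2. empty(A) -> (A=0 B=4)
  3. pour(B -> A) -> (A=4 B=0)
  4. fill(B) -> (A=4 B=10)
Reached target in 4 moves.

Answer: 4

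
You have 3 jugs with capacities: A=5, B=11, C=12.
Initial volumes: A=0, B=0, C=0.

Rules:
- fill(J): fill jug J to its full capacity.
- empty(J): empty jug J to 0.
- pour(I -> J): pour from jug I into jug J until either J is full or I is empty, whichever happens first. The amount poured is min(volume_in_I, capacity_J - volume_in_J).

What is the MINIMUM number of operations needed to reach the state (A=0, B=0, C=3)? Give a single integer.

BFS from (A=0, B=0, C=0). One shortest path:
  1. fill(A) -> (A=5 B=0 C=0)
  2. pour(A -> C) -> (A=0 B=0 C=5)
  3. fill(A) -> (A=5 B=0 C=5)
  4. pour(A -> C) -> (A=0 B=0 C=10)
  5. fill(A) -> (A=5 B=0 C=10)
  6. pour(A -> C) -> (A=3 B=0 C=12)
  7. empty(C) -> (A=3 B=0 C=0)
  8. pour(A -> C) -> (A=0 B=0 C=3)
Reached target in 8 moves.

Answer: 8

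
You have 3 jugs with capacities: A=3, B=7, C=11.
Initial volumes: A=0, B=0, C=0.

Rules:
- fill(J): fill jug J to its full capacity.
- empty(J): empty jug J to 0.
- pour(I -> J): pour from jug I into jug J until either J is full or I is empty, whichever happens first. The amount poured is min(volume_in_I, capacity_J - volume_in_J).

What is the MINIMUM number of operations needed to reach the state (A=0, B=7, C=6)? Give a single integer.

Answer: 5

Derivation:
BFS from (A=0, B=0, C=0). One shortest path:
  1. fill(A) -> (A=3 B=0 C=0)
  2. fill(B) -> (A=3 B=7 C=0)
  3. pour(A -> C) -> (A=0 B=7 C=3)
  4. fill(A) -> (A=3 B=7 C=3)
  5. pour(A -> C) -> (A=0 B=7 C=6)
Reached target in 5 moves.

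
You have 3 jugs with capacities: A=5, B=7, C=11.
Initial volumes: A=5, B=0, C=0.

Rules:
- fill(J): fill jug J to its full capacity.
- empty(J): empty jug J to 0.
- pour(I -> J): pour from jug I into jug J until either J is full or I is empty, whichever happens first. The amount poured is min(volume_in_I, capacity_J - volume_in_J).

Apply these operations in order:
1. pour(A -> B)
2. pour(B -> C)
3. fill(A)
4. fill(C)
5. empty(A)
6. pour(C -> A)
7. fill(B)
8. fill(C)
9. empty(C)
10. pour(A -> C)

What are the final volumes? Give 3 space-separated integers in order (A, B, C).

Step 1: pour(A -> B) -> (A=0 B=5 C=0)
Step 2: pour(B -> C) -> (A=0 B=0 C=5)
Step 3: fill(A) -> (A=5 B=0 C=5)
Step 4: fill(C) -> (A=5 B=0 C=11)
Step 5: empty(A) -> (A=0 B=0 C=11)
Step 6: pour(C -> A) -> (A=5 B=0 C=6)
Step 7: fill(B) -> (A=5 B=7 C=6)
Step 8: fill(C) -> (A=5 B=7 C=11)
Step 9: empty(C) -> (A=5 B=7 C=0)
Step 10: pour(A -> C) -> (A=0 B=7 C=5)

Answer: 0 7 5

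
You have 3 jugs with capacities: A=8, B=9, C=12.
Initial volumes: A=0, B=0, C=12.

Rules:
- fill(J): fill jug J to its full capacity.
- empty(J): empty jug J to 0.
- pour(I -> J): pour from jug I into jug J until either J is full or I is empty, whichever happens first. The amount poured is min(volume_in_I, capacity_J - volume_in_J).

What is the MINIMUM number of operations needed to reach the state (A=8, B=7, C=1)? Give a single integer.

Answer: 8

Derivation:
BFS from (A=0, B=0, C=12). One shortest path:
  1. fill(A) -> (A=8 B=0 C=12)
  2. empty(C) -> (A=8 B=0 C=0)
  3. pour(A -> B) -> (A=0 B=8 C=0)
  4. fill(A) -> (A=8 B=8 C=0)
  5. pour(A -> B) -> (A=7 B=9 C=0)
  6. pour(B -> C) -> (A=7 B=0 C=9)
  7. pour(A -> B) -> (A=0 B=7 C=9)
  8. pour(C -> A) -> (A=8 B=7 C=1)
Reached target in 8 moves.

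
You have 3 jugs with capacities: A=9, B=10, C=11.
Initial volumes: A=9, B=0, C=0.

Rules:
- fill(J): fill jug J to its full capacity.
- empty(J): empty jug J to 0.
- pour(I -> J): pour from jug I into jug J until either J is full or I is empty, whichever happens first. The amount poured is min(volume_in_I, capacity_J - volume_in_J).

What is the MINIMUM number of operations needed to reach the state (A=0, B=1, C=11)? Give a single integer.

Answer: 5

Derivation:
BFS from (A=9, B=0, C=0). One shortest path:
  1. empty(A) -> (A=0 B=0 C=0)
  2. fill(B) -> (A=0 B=10 C=0)
  3. fill(C) -> (A=0 B=10 C=11)
  4. pour(B -> A) -> (A=9 B=1 C=11)
  5. empty(A) -> (A=0 B=1 C=11)
Reached target in 5 moves.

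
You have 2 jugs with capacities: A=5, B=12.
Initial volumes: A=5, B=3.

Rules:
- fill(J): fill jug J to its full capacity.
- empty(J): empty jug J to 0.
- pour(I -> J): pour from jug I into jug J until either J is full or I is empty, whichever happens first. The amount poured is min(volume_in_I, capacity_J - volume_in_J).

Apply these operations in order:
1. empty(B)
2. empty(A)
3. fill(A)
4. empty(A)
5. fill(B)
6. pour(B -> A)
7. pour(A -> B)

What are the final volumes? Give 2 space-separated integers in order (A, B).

Answer: 0 12

Derivation:
Step 1: empty(B) -> (A=5 B=0)
Step 2: empty(A) -> (A=0 B=0)
Step 3: fill(A) -> (A=5 B=0)
Step 4: empty(A) -> (A=0 B=0)
Step 5: fill(B) -> (A=0 B=12)
Step 6: pour(B -> A) -> (A=5 B=7)
Step 7: pour(A -> B) -> (A=0 B=12)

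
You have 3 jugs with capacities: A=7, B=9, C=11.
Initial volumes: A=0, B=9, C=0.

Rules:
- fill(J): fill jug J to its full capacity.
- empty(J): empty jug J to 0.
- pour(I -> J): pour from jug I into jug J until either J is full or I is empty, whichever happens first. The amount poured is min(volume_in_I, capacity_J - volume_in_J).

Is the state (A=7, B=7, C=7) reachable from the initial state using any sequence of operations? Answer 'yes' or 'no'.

BFS from (A=0, B=9, C=0):
  1. fill(A) -> (A=7 B=9 C=0)
  2. empty(B) -> (A=7 B=0 C=0)
  3. pour(A -> B) -> (A=0 B=7 C=0)
  4. fill(A) -> (A=7 B=7 C=0)
  5. pour(A -> C) -> (A=0 B=7 C=7)
  6. fill(A) -> (A=7 B=7 C=7)
Target reached → yes.

Answer: yes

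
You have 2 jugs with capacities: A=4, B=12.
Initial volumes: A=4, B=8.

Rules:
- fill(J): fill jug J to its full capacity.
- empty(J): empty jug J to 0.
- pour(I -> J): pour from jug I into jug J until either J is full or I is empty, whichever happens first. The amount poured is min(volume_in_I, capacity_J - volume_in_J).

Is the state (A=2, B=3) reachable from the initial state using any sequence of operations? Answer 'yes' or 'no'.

Answer: no

Derivation:
BFS explored all 8 reachable states.
Reachable set includes: (0,0), (0,4), (0,8), (0,12), (4,0), (4,4), (4,8), (4,12)
Target (A=2, B=3) not in reachable set → no.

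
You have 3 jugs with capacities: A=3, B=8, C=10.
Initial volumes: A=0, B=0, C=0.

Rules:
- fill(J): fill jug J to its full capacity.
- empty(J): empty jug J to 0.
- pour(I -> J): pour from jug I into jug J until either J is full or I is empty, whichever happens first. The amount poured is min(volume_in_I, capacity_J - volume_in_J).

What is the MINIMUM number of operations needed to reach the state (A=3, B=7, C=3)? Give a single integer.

BFS from (A=0, B=0, C=0). One shortest path:
  1. fill(C) -> (A=0 B=0 C=10)
  2. pour(C -> A) -> (A=3 B=0 C=7)
  3. pour(C -> B) -> (A=3 B=7 C=0)
  4. pour(A -> C) -> (A=0 B=7 C=3)
  5. fill(A) -> (A=3 B=7 C=3)
Reached target in 5 moves.

Answer: 5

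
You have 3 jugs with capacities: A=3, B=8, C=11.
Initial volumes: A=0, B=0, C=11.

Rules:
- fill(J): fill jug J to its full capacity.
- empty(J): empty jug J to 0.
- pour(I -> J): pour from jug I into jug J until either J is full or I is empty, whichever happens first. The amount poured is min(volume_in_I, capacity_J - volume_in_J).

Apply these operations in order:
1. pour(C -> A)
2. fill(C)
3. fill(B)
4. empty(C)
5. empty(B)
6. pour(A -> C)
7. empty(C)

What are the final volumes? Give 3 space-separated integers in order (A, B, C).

Step 1: pour(C -> A) -> (A=3 B=0 C=8)
Step 2: fill(C) -> (A=3 B=0 C=11)
Step 3: fill(B) -> (A=3 B=8 C=11)
Step 4: empty(C) -> (A=3 B=8 C=0)
Step 5: empty(B) -> (A=3 B=0 C=0)
Step 6: pour(A -> C) -> (A=0 B=0 C=3)
Step 7: empty(C) -> (A=0 B=0 C=0)

Answer: 0 0 0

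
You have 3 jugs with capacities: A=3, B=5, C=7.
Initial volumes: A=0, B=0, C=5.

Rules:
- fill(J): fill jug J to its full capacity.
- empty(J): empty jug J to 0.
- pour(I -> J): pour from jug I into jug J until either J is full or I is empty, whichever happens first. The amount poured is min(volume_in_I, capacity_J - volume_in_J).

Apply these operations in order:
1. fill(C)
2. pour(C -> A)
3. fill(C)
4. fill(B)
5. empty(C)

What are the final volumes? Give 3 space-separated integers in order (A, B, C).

Answer: 3 5 0

Derivation:
Step 1: fill(C) -> (A=0 B=0 C=7)
Step 2: pour(C -> A) -> (A=3 B=0 C=4)
Step 3: fill(C) -> (A=3 B=0 C=7)
Step 4: fill(B) -> (A=3 B=5 C=7)
Step 5: empty(C) -> (A=3 B=5 C=0)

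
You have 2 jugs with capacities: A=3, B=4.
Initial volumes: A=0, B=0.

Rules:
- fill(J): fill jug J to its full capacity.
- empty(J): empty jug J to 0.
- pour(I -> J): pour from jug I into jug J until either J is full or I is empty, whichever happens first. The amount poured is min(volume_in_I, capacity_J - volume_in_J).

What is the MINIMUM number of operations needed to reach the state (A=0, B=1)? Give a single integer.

BFS from (A=0, B=0). One shortest path:
  1. fill(B) -> (A=0 B=4)
  2. pour(B -> A) -> (A=3 B=1)
  3. empty(A) -> (A=0 B=1)
Reached target in 3 moves.

Answer: 3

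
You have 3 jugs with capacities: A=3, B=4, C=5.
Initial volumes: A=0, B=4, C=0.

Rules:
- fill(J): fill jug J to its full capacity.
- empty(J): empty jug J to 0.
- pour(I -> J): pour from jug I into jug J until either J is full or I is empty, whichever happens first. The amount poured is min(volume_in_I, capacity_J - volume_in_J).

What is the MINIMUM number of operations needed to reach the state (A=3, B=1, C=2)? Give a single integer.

Answer: 4

Derivation:
BFS from (A=0, B=4, C=0). One shortest path:
  1. fill(C) -> (A=0 B=4 C=5)
  2. pour(B -> A) -> (A=3 B=1 C=5)
  3. empty(A) -> (A=0 B=1 C=5)
  4. pour(C -> A) -> (A=3 B=1 C=2)
Reached target in 4 moves.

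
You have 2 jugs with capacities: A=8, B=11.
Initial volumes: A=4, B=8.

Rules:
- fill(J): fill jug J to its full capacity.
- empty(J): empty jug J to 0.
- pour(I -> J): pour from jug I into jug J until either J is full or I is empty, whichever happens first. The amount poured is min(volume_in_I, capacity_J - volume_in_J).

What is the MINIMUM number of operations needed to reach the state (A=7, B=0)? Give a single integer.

BFS from (A=4, B=8). One shortest path:
  1. fill(B) -> (A=4 B=11)
  2. pour(B -> A) -> (A=8 B=7)
  3. empty(A) -> (A=0 B=7)
  4. pour(B -> A) -> (A=7 B=0)
Reached target in 4 moves.

Answer: 4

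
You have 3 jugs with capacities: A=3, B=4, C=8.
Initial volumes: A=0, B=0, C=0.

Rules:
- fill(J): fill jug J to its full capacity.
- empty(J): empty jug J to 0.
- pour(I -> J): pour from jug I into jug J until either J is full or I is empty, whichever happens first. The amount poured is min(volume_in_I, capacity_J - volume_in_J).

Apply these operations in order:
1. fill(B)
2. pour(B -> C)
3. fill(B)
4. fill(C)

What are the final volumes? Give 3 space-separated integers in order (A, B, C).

Step 1: fill(B) -> (A=0 B=4 C=0)
Step 2: pour(B -> C) -> (A=0 B=0 C=4)
Step 3: fill(B) -> (A=0 B=4 C=4)
Step 4: fill(C) -> (A=0 B=4 C=8)

Answer: 0 4 8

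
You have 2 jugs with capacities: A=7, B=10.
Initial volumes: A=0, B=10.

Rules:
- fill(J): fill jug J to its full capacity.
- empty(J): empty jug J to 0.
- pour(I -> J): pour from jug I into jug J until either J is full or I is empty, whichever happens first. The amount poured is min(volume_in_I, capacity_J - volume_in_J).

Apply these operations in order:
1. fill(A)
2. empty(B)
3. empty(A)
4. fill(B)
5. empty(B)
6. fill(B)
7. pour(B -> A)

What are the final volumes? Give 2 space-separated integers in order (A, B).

Step 1: fill(A) -> (A=7 B=10)
Step 2: empty(B) -> (A=7 B=0)
Step 3: empty(A) -> (A=0 B=0)
Step 4: fill(B) -> (A=0 B=10)
Step 5: empty(B) -> (A=0 B=0)
Step 6: fill(B) -> (A=0 B=10)
Step 7: pour(B -> A) -> (A=7 B=3)

Answer: 7 3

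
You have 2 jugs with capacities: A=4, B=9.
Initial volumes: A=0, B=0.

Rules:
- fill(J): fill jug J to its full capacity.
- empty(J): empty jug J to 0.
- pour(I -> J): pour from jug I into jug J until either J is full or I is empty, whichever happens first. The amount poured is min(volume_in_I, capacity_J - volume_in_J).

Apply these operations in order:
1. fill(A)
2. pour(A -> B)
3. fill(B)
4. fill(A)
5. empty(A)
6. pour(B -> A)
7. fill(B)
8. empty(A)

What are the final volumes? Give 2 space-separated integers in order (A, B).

Step 1: fill(A) -> (A=4 B=0)
Step 2: pour(A -> B) -> (A=0 B=4)
Step 3: fill(B) -> (A=0 B=9)
Step 4: fill(A) -> (A=4 B=9)
Step 5: empty(A) -> (A=0 B=9)
Step 6: pour(B -> A) -> (A=4 B=5)
Step 7: fill(B) -> (A=4 B=9)
Step 8: empty(A) -> (A=0 B=9)

Answer: 0 9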